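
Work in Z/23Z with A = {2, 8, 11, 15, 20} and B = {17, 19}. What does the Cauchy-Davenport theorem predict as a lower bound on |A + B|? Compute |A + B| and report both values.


Cauchy-Davenport: |A + B| ≥ min(p, |A| + |B| - 1) for A, B nonempty in Z/pZ.
|A| = 5, |B| = 2, p = 23.
CD lower bound = min(23, 5 + 2 - 1) = min(23, 6) = 6.
Compute A + B mod 23 directly:
a = 2: 2+17=19, 2+19=21
a = 8: 8+17=2, 8+19=4
a = 11: 11+17=5, 11+19=7
a = 15: 15+17=9, 15+19=11
a = 20: 20+17=14, 20+19=16
A + B = {2, 4, 5, 7, 9, 11, 14, 16, 19, 21}, so |A + B| = 10.
Verify: 10 ≥ 6? Yes ✓.

CD lower bound = 6, actual |A + B| = 10.


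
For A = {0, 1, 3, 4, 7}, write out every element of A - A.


A - A = {a - a' : a, a' ∈ A}.
Compute a - a' for each ordered pair (a, a'):
a = 0: 0-0=0, 0-1=-1, 0-3=-3, 0-4=-4, 0-7=-7
a = 1: 1-0=1, 1-1=0, 1-3=-2, 1-4=-3, 1-7=-6
a = 3: 3-0=3, 3-1=2, 3-3=0, 3-4=-1, 3-7=-4
a = 4: 4-0=4, 4-1=3, 4-3=1, 4-4=0, 4-7=-3
a = 7: 7-0=7, 7-1=6, 7-3=4, 7-4=3, 7-7=0
Collecting distinct values (and noting 0 appears from a-a):
A - A = {-7, -6, -4, -3, -2, -1, 0, 1, 2, 3, 4, 6, 7}
|A - A| = 13

A - A = {-7, -6, -4, -3, -2, -1, 0, 1, 2, 3, 4, 6, 7}


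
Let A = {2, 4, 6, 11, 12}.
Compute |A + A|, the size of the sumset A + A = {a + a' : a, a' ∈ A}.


A + A = {a + a' : a, a' ∈ A}; |A| = 5.
General bounds: 2|A| - 1 ≤ |A + A| ≤ |A|(|A|+1)/2, i.e. 9 ≤ |A + A| ≤ 15.
Lower bound 2|A|-1 is attained iff A is an arithmetic progression.
Enumerate sums a + a' for a ≤ a' (symmetric, so this suffices):
a = 2: 2+2=4, 2+4=6, 2+6=8, 2+11=13, 2+12=14
a = 4: 4+4=8, 4+6=10, 4+11=15, 4+12=16
a = 6: 6+6=12, 6+11=17, 6+12=18
a = 11: 11+11=22, 11+12=23
a = 12: 12+12=24
Distinct sums: {4, 6, 8, 10, 12, 13, 14, 15, 16, 17, 18, 22, 23, 24}
|A + A| = 14

|A + A| = 14


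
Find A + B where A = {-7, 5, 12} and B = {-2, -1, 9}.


A + B = {a + b : a ∈ A, b ∈ B}.
Enumerate all |A|·|B| = 3·3 = 9 pairs (a, b) and collect distinct sums.
a = -7: -7+-2=-9, -7+-1=-8, -7+9=2
a = 5: 5+-2=3, 5+-1=4, 5+9=14
a = 12: 12+-2=10, 12+-1=11, 12+9=21
Collecting distinct sums: A + B = {-9, -8, 2, 3, 4, 10, 11, 14, 21}
|A + B| = 9

A + B = {-9, -8, 2, 3, 4, 10, 11, 14, 21}


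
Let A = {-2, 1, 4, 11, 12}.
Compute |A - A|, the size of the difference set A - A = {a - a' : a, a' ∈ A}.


A - A = {a - a' : a, a' ∈ A}; |A| = 5.
Bounds: 2|A|-1 ≤ |A - A| ≤ |A|² - |A| + 1, i.e. 9 ≤ |A - A| ≤ 21.
Note: 0 ∈ A - A always (from a - a). The set is symmetric: if d ∈ A - A then -d ∈ A - A.
Enumerate nonzero differences d = a - a' with a > a' (then include -d):
Positive differences: {1, 3, 6, 7, 8, 10, 11, 13, 14}
Full difference set: {0} ∪ (positive diffs) ∪ (negative diffs).
|A - A| = 1 + 2·9 = 19 (matches direct enumeration: 19).

|A - A| = 19


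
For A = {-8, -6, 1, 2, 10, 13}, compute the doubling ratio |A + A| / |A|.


|A| = 6.
Compute A + A by enumerating all 36 pairs.
A + A = {-16, -14, -12, -7, -6, -5, -4, 2, 3, 4, 5, 7, 11, 12, 14, 15, 20, 23, 26}, so |A + A| = 19.
K = |A + A| / |A| = 19/6 (already in lowest terms) ≈ 3.1667.
Reference: AP of size 6 gives K = 11/6 ≈ 1.8333; a fully generic set of size 6 gives K ≈ 3.5000.

|A| = 6, |A + A| = 19, K = 19/6.


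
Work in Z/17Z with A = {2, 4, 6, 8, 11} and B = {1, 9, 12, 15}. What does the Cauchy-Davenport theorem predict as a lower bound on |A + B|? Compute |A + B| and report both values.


Cauchy-Davenport: |A + B| ≥ min(p, |A| + |B| - 1) for A, B nonempty in Z/pZ.
|A| = 5, |B| = 4, p = 17.
CD lower bound = min(17, 5 + 4 - 1) = min(17, 8) = 8.
Compute A + B mod 17 directly:
a = 2: 2+1=3, 2+9=11, 2+12=14, 2+15=0
a = 4: 4+1=5, 4+9=13, 4+12=16, 4+15=2
a = 6: 6+1=7, 6+9=15, 6+12=1, 6+15=4
a = 8: 8+1=9, 8+9=0, 8+12=3, 8+15=6
a = 11: 11+1=12, 11+9=3, 11+12=6, 11+15=9
A + B = {0, 1, 2, 3, 4, 5, 6, 7, 9, 11, 12, 13, 14, 15, 16}, so |A + B| = 15.
Verify: 15 ≥ 8? Yes ✓.

CD lower bound = 8, actual |A + B| = 15.


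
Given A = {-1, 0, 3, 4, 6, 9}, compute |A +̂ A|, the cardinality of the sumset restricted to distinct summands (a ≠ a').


Restricted sumset: A +̂ A = {a + a' : a ∈ A, a' ∈ A, a ≠ a'}.
Equivalently, take A + A and drop any sum 2a that is achievable ONLY as a + a for a ∈ A (i.e. sums representable only with equal summands).
Enumerate pairs (a, a') with a < a' (symmetric, so each unordered pair gives one sum; this covers all a ≠ a'):
  -1 + 0 = -1
  -1 + 3 = 2
  -1 + 4 = 3
  -1 + 6 = 5
  -1 + 9 = 8
  0 + 3 = 3
  0 + 4 = 4
  0 + 6 = 6
  0 + 9 = 9
  3 + 4 = 7
  3 + 6 = 9
  3 + 9 = 12
  4 + 6 = 10
  4 + 9 = 13
  6 + 9 = 15
Collected distinct sums: {-1, 2, 3, 4, 5, 6, 7, 8, 9, 10, 12, 13, 15}
|A +̂ A| = 13
(Reference bound: |A +̂ A| ≥ 2|A| - 3 for |A| ≥ 2, with |A| = 6 giving ≥ 9.)

|A +̂ A| = 13


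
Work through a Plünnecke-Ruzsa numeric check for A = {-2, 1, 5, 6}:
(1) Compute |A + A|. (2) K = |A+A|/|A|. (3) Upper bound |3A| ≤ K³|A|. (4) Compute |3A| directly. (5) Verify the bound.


|A| = 4.
Step 1: Compute A + A by enumerating all 16 pairs.
A + A = {-4, -1, 2, 3, 4, 6, 7, 10, 11, 12}, so |A + A| = 10.
Step 2: Doubling constant K = |A + A|/|A| = 10/4 = 10/4 ≈ 2.5000.
Step 3: Plünnecke-Ruzsa gives |3A| ≤ K³·|A| = (2.5000)³ · 4 ≈ 62.5000.
Step 4: Compute 3A = A + A + A directly by enumerating all triples (a,b,c) ∈ A³; |3A| = 19.
Step 5: Check 19 ≤ 62.5000? Yes ✓.

K = 10/4, Plünnecke-Ruzsa bound K³|A| ≈ 62.5000, |3A| = 19, inequality holds.


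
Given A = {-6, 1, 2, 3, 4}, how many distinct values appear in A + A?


A + A = {a + a' : a, a' ∈ A}; |A| = 5.
General bounds: 2|A| - 1 ≤ |A + A| ≤ |A|(|A|+1)/2, i.e. 9 ≤ |A + A| ≤ 15.
Lower bound 2|A|-1 is attained iff A is an arithmetic progression.
Enumerate sums a + a' for a ≤ a' (symmetric, so this suffices):
a = -6: -6+-6=-12, -6+1=-5, -6+2=-4, -6+3=-3, -6+4=-2
a = 1: 1+1=2, 1+2=3, 1+3=4, 1+4=5
a = 2: 2+2=4, 2+3=5, 2+4=6
a = 3: 3+3=6, 3+4=7
a = 4: 4+4=8
Distinct sums: {-12, -5, -4, -3, -2, 2, 3, 4, 5, 6, 7, 8}
|A + A| = 12

|A + A| = 12


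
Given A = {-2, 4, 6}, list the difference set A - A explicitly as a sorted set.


A - A = {a - a' : a, a' ∈ A}.
Compute a - a' for each ordered pair (a, a'):
a = -2: -2--2=0, -2-4=-6, -2-6=-8
a = 4: 4--2=6, 4-4=0, 4-6=-2
a = 6: 6--2=8, 6-4=2, 6-6=0
Collecting distinct values (and noting 0 appears from a-a):
A - A = {-8, -6, -2, 0, 2, 6, 8}
|A - A| = 7

A - A = {-8, -6, -2, 0, 2, 6, 8}


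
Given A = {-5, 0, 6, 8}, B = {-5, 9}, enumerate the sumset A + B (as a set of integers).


A + B = {a + b : a ∈ A, b ∈ B}.
Enumerate all |A|·|B| = 4·2 = 8 pairs (a, b) and collect distinct sums.
a = -5: -5+-5=-10, -5+9=4
a = 0: 0+-5=-5, 0+9=9
a = 6: 6+-5=1, 6+9=15
a = 8: 8+-5=3, 8+9=17
Collecting distinct sums: A + B = {-10, -5, 1, 3, 4, 9, 15, 17}
|A + B| = 8

A + B = {-10, -5, 1, 3, 4, 9, 15, 17}


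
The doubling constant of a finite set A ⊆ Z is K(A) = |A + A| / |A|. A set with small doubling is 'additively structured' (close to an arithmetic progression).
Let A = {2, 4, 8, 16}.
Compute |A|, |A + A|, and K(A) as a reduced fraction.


|A| = 4.
Compute A + A by enumerating all 16 pairs.
A + A = {4, 6, 8, 10, 12, 16, 18, 20, 24, 32}, so |A + A| = 10.
K = |A + A| / |A| = 10/4 = 5/2 ≈ 2.5000.
Reference: AP of size 4 gives K = 7/4 ≈ 1.7500; a fully generic set of size 4 gives K ≈ 2.5000.

|A| = 4, |A + A| = 10, K = 10/4 = 5/2.


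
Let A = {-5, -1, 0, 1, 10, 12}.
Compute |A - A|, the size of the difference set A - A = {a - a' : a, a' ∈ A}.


A - A = {a - a' : a, a' ∈ A}; |A| = 6.
Bounds: 2|A|-1 ≤ |A - A| ≤ |A|² - |A| + 1, i.e. 11 ≤ |A - A| ≤ 31.
Note: 0 ∈ A - A always (from a - a). The set is symmetric: if d ∈ A - A then -d ∈ A - A.
Enumerate nonzero differences d = a - a' with a > a' (then include -d):
Positive differences: {1, 2, 4, 5, 6, 9, 10, 11, 12, 13, 15, 17}
Full difference set: {0} ∪ (positive diffs) ∪ (negative diffs).
|A - A| = 1 + 2·12 = 25 (matches direct enumeration: 25).

|A - A| = 25


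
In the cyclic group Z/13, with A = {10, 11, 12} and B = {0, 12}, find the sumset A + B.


Work in Z/13Z: reduce every sum a + b modulo 13.
Enumerate all 6 pairs:
a = 10: 10+0=10, 10+12=9
a = 11: 11+0=11, 11+12=10
a = 12: 12+0=12, 12+12=11
Distinct residues collected: {9, 10, 11, 12}
|A + B| = 4 (out of 13 total residues).

A + B = {9, 10, 11, 12}


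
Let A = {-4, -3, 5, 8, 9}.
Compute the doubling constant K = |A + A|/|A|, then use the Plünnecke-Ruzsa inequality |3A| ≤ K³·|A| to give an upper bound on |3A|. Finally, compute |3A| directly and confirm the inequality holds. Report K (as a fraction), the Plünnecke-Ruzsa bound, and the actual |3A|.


|A| = 5.
Step 1: Compute A + A by enumerating all 25 pairs.
A + A = {-8, -7, -6, 1, 2, 4, 5, 6, 10, 13, 14, 16, 17, 18}, so |A + A| = 14.
Step 2: Doubling constant K = |A + A|/|A| = 14/5 = 14/5 ≈ 2.8000.
Step 3: Plünnecke-Ruzsa gives |3A| ≤ K³·|A| = (2.8000)³ · 5 ≈ 109.7600.
Step 4: Compute 3A = A + A + A directly by enumerating all triples (a,b,c) ∈ A³; |3A| = 29.
Step 5: Check 29 ≤ 109.7600? Yes ✓.

K = 14/5, Plünnecke-Ruzsa bound K³|A| ≈ 109.7600, |3A| = 29, inequality holds.


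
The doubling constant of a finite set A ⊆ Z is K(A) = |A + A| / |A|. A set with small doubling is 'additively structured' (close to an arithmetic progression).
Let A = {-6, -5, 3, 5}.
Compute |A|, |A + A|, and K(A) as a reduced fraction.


|A| = 4.
Compute A + A by enumerating all 16 pairs.
A + A = {-12, -11, -10, -3, -2, -1, 0, 6, 8, 10}, so |A + A| = 10.
K = |A + A| / |A| = 10/4 = 5/2 ≈ 2.5000.
Reference: AP of size 4 gives K = 7/4 ≈ 1.7500; a fully generic set of size 4 gives K ≈ 2.5000.

|A| = 4, |A + A| = 10, K = 10/4 = 5/2.


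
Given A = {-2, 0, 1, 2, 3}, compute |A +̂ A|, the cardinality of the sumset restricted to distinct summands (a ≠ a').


Restricted sumset: A +̂ A = {a + a' : a ∈ A, a' ∈ A, a ≠ a'}.
Equivalently, take A + A and drop any sum 2a that is achievable ONLY as a + a for a ∈ A (i.e. sums representable only with equal summands).
Enumerate pairs (a, a') with a < a' (symmetric, so each unordered pair gives one sum; this covers all a ≠ a'):
  -2 + 0 = -2
  -2 + 1 = -1
  -2 + 2 = 0
  -2 + 3 = 1
  0 + 1 = 1
  0 + 2 = 2
  0 + 3 = 3
  1 + 2 = 3
  1 + 3 = 4
  2 + 3 = 5
Collected distinct sums: {-2, -1, 0, 1, 2, 3, 4, 5}
|A +̂ A| = 8
(Reference bound: |A +̂ A| ≥ 2|A| - 3 for |A| ≥ 2, with |A| = 5 giving ≥ 7.)

|A +̂ A| = 8


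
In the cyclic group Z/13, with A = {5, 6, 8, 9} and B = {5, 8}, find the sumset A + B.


Work in Z/13Z: reduce every sum a + b modulo 13.
Enumerate all 8 pairs:
a = 5: 5+5=10, 5+8=0
a = 6: 6+5=11, 6+8=1
a = 8: 8+5=0, 8+8=3
a = 9: 9+5=1, 9+8=4
Distinct residues collected: {0, 1, 3, 4, 10, 11}
|A + B| = 6 (out of 13 total residues).

A + B = {0, 1, 3, 4, 10, 11}


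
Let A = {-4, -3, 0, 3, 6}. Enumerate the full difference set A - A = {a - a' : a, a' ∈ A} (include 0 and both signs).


A - A = {a - a' : a, a' ∈ A}.
Compute a - a' for each ordered pair (a, a'):
a = -4: -4--4=0, -4--3=-1, -4-0=-4, -4-3=-7, -4-6=-10
a = -3: -3--4=1, -3--3=0, -3-0=-3, -3-3=-6, -3-6=-9
a = 0: 0--4=4, 0--3=3, 0-0=0, 0-3=-3, 0-6=-6
a = 3: 3--4=7, 3--3=6, 3-0=3, 3-3=0, 3-6=-3
a = 6: 6--4=10, 6--3=9, 6-0=6, 6-3=3, 6-6=0
Collecting distinct values (and noting 0 appears from a-a):
A - A = {-10, -9, -7, -6, -4, -3, -1, 0, 1, 3, 4, 6, 7, 9, 10}
|A - A| = 15

A - A = {-10, -9, -7, -6, -4, -3, -1, 0, 1, 3, 4, 6, 7, 9, 10}


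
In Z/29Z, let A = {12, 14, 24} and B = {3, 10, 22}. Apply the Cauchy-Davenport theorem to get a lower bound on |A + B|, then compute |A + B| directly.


Cauchy-Davenport: |A + B| ≥ min(p, |A| + |B| - 1) for A, B nonempty in Z/pZ.
|A| = 3, |B| = 3, p = 29.
CD lower bound = min(29, 3 + 3 - 1) = min(29, 5) = 5.
Compute A + B mod 29 directly:
a = 12: 12+3=15, 12+10=22, 12+22=5
a = 14: 14+3=17, 14+10=24, 14+22=7
a = 24: 24+3=27, 24+10=5, 24+22=17
A + B = {5, 7, 15, 17, 22, 24, 27}, so |A + B| = 7.
Verify: 7 ≥ 5? Yes ✓.

CD lower bound = 5, actual |A + B| = 7.


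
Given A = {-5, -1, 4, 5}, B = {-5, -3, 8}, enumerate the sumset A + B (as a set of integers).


A + B = {a + b : a ∈ A, b ∈ B}.
Enumerate all |A|·|B| = 4·3 = 12 pairs (a, b) and collect distinct sums.
a = -5: -5+-5=-10, -5+-3=-8, -5+8=3
a = -1: -1+-5=-6, -1+-3=-4, -1+8=7
a = 4: 4+-5=-1, 4+-3=1, 4+8=12
a = 5: 5+-5=0, 5+-3=2, 5+8=13
Collecting distinct sums: A + B = {-10, -8, -6, -4, -1, 0, 1, 2, 3, 7, 12, 13}
|A + B| = 12

A + B = {-10, -8, -6, -4, -1, 0, 1, 2, 3, 7, 12, 13}


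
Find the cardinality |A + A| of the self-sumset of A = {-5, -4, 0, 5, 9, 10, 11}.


A + A = {a + a' : a, a' ∈ A}; |A| = 7.
General bounds: 2|A| - 1 ≤ |A + A| ≤ |A|(|A|+1)/2, i.e. 13 ≤ |A + A| ≤ 28.
Lower bound 2|A|-1 is attained iff A is an arithmetic progression.
Enumerate sums a + a' for a ≤ a' (symmetric, so this suffices):
a = -5: -5+-5=-10, -5+-4=-9, -5+0=-5, -5+5=0, -5+9=4, -5+10=5, -5+11=6
a = -4: -4+-4=-8, -4+0=-4, -4+5=1, -4+9=5, -4+10=6, -4+11=7
a = 0: 0+0=0, 0+5=5, 0+9=9, 0+10=10, 0+11=11
a = 5: 5+5=10, 5+9=14, 5+10=15, 5+11=16
a = 9: 9+9=18, 9+10=19, 9+11=20
a = 10: 10+10=20, 10+11=21
a = 11: 11+11=22
Distinct sums: {-10, -9, -8, -5, -4, 0, 1, 4, 5, 6, 7, 9, 10, 11, 14, 15, 16, 18, 19, 20, 21, 22}
|A + A| = 22

|A + A| = 22


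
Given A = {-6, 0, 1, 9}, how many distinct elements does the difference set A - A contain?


A - A = {a - a' : a, a' ∈ A}; |A| = 4.
Bounds: 2|A|-1 ≤ |A - A| ≤ |A|² - |A| + 1, i.e. 7 ≤ |A - A| ≤ 13.
Note: 0 ∈ A - A always (from a - a). The set is symmetric: if d ∈ A - A then -d ∈ A - A.
Enumerate nonzero differences d = a - a' with a > a' (then include -d):
Positive differences: {1, 6, 7, 8, 9, 15}
Full difference set: {0} ∪ (positive diffs) ∪ (negative diffs).
|A - A| = 1 + 2·6 = 13 (matches direct enumeration: 13).

|A - A| = 13


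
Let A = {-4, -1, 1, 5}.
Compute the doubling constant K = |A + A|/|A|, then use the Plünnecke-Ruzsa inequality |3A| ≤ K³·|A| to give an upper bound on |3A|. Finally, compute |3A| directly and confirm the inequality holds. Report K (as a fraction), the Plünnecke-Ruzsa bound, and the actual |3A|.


|A| = 4.
Step 1: Compute A + A by enumerating all 16 pairs.
A + A = {-8, -5, -3, -2, 0, 1, 2, 4, 6, 10}, so |A + A| = 10.
Step 2: Doubling constant K = |A + A|/|A| = 10/4 = 10/4 ≈ 2.5000.
Step 3: Plünnecke-Ruzsa gives |3A| ≤ K³·|A| = (2.5000)³ · 4 ≈ 62.5000.
Step 4: Compute 3A = A + A + A directly by enumerating all triples (a,b,c) ∈ A³; |3A| = 18.
Step 5: Check 18 ≤ 62.5000? Yes ✓.

K = 10/4, Plünnecke-Ruzsa bound K³|A| ≈ 62.5000, |3A| = 18, inequality holds.


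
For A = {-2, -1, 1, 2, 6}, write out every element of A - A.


A - A = {a - a' : a, a' ∈ A}.
Compute a - a' for each ordered pair (a, a'):
a = -2: -2--2=0, -2--1=-1, -2-1=-3, -2-2=-4, -2-6=-8
a = -1: -1--2=1, -1--1=0, -1-1=-2, -1-2=-3, -1-6=-7
a = 1: 1--2=3, 1--1=2, 1-1=0, 1-2=-1, 1-6=-5
a = 2: 2--2=4, 2--1=3, 2-1=1, 2-2=0, 2-6=-4
a = 6: 6--2=8, 6--1=7, 6-1=5, 6-2=4, 6-6=0
Collecting distinct values (and noting 0 appears from a-a):
A - A = {-8, -7, -5, -4, -3, -2, -1, 0, 1, 2, 3, 4, 5, 7, 8}
|A - A| = 15

A - A = {-8, -7, -5, -4, -3, -2, -1, 0, 1, 2, 3, 4, 5, 7, 8}


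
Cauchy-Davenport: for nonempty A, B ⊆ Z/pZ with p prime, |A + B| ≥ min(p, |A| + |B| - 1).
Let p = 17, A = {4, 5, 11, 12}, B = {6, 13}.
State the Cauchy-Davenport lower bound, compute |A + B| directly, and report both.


Cauchy-Davenport: |A + B| ≥ min(p, |A| + |B| - 1) for A, B nonempty in Z/pZ.
|A| = 4, |B| = 2, p = 17.
CD lower bound = min(17, 4 + 2 - 1) = min(17, 5) = 5.
Compute A + B mod 17 directly:
a = 4: 4+6=10, 4+13=0
a = 5: 5+6=11, 5+13=1
a = 11: 11+6=0, 11+13=7
a = 12: 12+6=1, 12+13=8
A + B = {0, 1, 7, 8, 10, 11}, so |A + B| = 6.
Verify: 6 ≥ 5? Yes ✓.

CD lower bound = 5, actual |A + B| = 6.


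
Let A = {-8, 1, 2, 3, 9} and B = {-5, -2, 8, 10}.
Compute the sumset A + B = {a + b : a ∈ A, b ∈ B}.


A + B = {a + b : a ∈ A, b ∈ B}.
Enumerate all |A|·|B| = 5·4 = 20 pairs (a, b) and collect distinct sums.
a = -8: -8+-5=-13, -8+-2=-10, -8+8=0, -8+10=2
a = 1: 1+-5=-4, 1+-2=-1, 1+8=9, 1+10=11
a = 2: 2+-5=-3, 2+-2=0, 2+8=10, 2+10=12
a = 3: 3+-5=-2, 3+-2=1, 3+8=11, 3+10=13
a = 9: 9+-5=4, 9+-2=7, 9+8=17, 9+10=19
Collecting distinct sums: A + B = {-13, -10, -4, -3, -2, -1, 0, 1, 2, 4, 7, 9, 10, 11, 12, 13, 17, 19}
|A + B| = 18

A + B = {-13, -10, -4, -3, -2, -1, 0, 1, 2, 4, 7, 9, 10, 11, 12, 13, 17, 19}


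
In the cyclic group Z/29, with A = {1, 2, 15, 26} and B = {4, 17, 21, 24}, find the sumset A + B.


Work in Z/29Z: reduce every sum a + b modulo 29.
Enumerate all 16 pairs:
a = 1: 1+4=5, 1+17=18, 1+21=22, 1+24=25
a = 2: 2+4=6, 2+17=19, 2+21=23, 2+24=26
a = 15: 15+4=19, 15+17=3, 15+21=7, 15+24=10
a = 26: 26+4=1, 26+17=14, 26+21=18, 26+24=21
Distinct residues collected: {1, 3, 5, 6, 7, 10, 14, 18, 19, 21, 22, 23, 25, 26}
|A + B| = 14 (out of 29 total residues).

A + B = {1, 3, 5, 6, 7, 10, 14, 18, 19, 21, 22, 23, 25, 26}


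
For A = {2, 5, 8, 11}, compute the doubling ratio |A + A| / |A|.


|A| = 4.
Compute A + A by enumerating all 16 pairs.
A + A = {4, 7, 10, 13, 16, 19, 22}, so |A + A| = 7.
K = |A + A| / |A| = 7/4 (already in lowest terms) ≈ 1.7500.
Reference: AP of size 4 gives K = 7/4 ≈ 1.7500; a fully generic set of size 4 gives K ≈ 2.5000.

|A| = 4, |A + A| = 7, K = 7/4.


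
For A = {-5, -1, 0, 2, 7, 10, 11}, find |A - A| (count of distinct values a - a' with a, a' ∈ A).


A - A = {a - a' : a, a' ∈ A}; |A| = 7.
Bounds: 2|A|-1 ≤ |A - A| ≤ |A|² - |A| + 1, i.e. 13 ≤ |A - A| ≤ 43.
Note: 0 ∈ A - A always (from a - a). The set is symmetric: if d ∈ A - A then -d ∈ A - A.
Enumerate nonzero differences d = a - a' with a > a' (then include -d):
Positive differences: {1, 2, 3, 4, 5, 7, 8, 9, 10, 11, 12, 15, 16}
Full difference set: {0} ∪ (positive diffs) ∪ (negative diffs).
|A - A| = 1 + 2·13 = 27 (matches direct enumeration: 27).

|A - A| = 27


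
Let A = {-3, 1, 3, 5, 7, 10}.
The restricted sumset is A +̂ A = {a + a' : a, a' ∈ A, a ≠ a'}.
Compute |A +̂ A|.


Restricted sumset: A +̂ A = {a + a' : a ∈ A, a' ∈ A, a ≠ a'}.
Equivalently, take A + A and drop any sum 2a that is achievable ONLY as a + a for a ∈ A (i.e. sums representable only with equal summands).
Enumerate pairs (a, a') with a < a' (symmetric, so each unordered pair gives one sum; this covers all a ≠ a'):
  -3 + 1 = -2
  -3 + 3 = 0
  -3 + 5 = 2
  -3 + 7 = 4
  -3 + 10 = 7
  1 + 3 = 4
  1 + 5 = 6
  1 + 7 = 8
  1 + 10 = 11
  3 + 5 = 8
  3 + 7 = 10
  3 + 10 = 13
  5 + 7 = 12
  5 + 10 = 15
  7 + 10 = 17
Collected distinct sums: {-2, 0, 2, 4, 6, 7, 8, 10, 11, 12, 13, 15, 17}
|A +̂ A| = 13
(Reference bound: |A +̂ A| ≥ 2|A| - 3 for |A| ≥ 2, with |A| = 6 giving ≥ 9.)

|A +̂ A| = 13


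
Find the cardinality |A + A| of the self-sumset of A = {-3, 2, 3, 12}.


A + A = {a + a' : a, a' ∈ A}; |A| = 4.
General bounds: 2|A| - 1 ≤ |A + A| ≤ |A|(|A|+1)/2, i.e. 7 ≤ |A + A| ≤ 10.
Lower bound 2|A|-1 is attained iff A is an arithmetic progression.
Enumerate sums a + a' for a ≤ a' (symmetric, so this suffices):
a = -3: -3+-3=-6, -3+2=-1, -3+3=0, -3+12=9
a = 2: 2+2=4, 2+3=5, 2+12=14
a = 3: 3+3=6, 3+12=15
a = 12: 12+12=24
Distinct sums: {-6, -1, 0, 4, 5, 6, 9, 14, 15, 24}
|A + A| = 10

|A + A| = 10


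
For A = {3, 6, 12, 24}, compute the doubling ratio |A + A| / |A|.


|A| = 4.
Compute A + A by enumerating all 16 pairs.
A + A = {6, 9, 12, 15, 18, 24, 27, 30, 36, 48}, so |A + A| = 10.
K = |A + A| / |A| = 10/4 = 5/2 ≈ 2.5000.
Reference: AP of size 4 gives K = 7/4 ≈ 1.7500; a fully generic set of size 4 gives K ≈ 2.5000.

|A| = 4, |A + A| = 10, K = 10/4 = 5/2.


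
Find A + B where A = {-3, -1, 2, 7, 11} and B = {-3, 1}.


A + B = {a + b : a ∈ A, b ∈ B}.
Enumerate all |A|·|B| = 5·2 = 10 pairs (a, b) and collect distinct sums.
a = -3: -3+-3=-6, -3+1=-2
a = -1: -1+-3=-4, -1+1=0
a = 2: 2+-3=-1, 2+1=3
a = 7: 7+-3=4, 7+1=8
a = 11: 11+-3=8, 11+1=12
Collecting distinct sums: A + B = {-6, -4, -2, -1, 0, 3, 4, 8, 12}
|A + B| = 9

A + B = {-6, -4, -2, -1, 0, 3, 4, 8, 12}


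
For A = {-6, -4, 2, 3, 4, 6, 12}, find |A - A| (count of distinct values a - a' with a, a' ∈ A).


A - A = {a - a' : a, a' ∈ A}; |A| = 7.
Bounds: 2|A|-1 ≤ |A - A| ≤ |A|² - |A| + 1, i.e. 13 ≤ |A - A| ≤ 43.
Note: 0 ∈ A - A always (from a - a). The set is symmetric: if d ∈ A - A then -d ∈ A - A.
Enumerate nonzero differences d = a - a' with a > a' (then include -d):
Positive differences: {1, 2, 3, 4, 6, 7, 8, 9, 10, 12, 16, 18}
Full difference set: {0} ∪ (positive diffs) ∪ (negative diffs).
|A - A| = 1 + 2·12 = 25 (matches direct enumeration: 25).

|A - A| = 25


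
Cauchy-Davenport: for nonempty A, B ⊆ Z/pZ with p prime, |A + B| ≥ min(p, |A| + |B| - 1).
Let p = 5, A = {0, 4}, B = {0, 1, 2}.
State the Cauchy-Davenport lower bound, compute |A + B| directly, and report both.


Cauchy-Davenport: |A + B| ≥ min(p, |A| + |B| - 1) for A, B nonempty in Z/pZ.
|A| = 2, |B| = 3, p = 5.
CD lower bound = min(5, 2 + 3 - 1) = min(5, 4) = 4.
Compute A + B mod 5 directly:
a = 0: 0+0=0, 0+1=1, 0+2=2
a = 4: 4+0=4, 4+1=0, 4+2=1
A + B = {0, 1, 2, 4}, so |A + B| = 4.
Verify: 4 ≥ 4? Yes ✓.

CD lower bound = 4, actual |A + B| = 4.


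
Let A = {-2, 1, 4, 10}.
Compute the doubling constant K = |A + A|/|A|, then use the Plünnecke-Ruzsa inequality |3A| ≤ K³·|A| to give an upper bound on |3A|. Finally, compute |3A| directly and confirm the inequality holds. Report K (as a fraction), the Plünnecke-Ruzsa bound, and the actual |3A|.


|A| = 4.
Step 1: Compute A + A by enumerating all 16 pairs.
A + A = {-4, -1, 2, 5, 8, 11, 14, 20}, so |A + A| = 8.
Step 2: Doubling constant K = |A + A|/|A| = 8/4 = 8/4 ≈ 2.0000.
Step 3: Plünnecke-Ruzsa gives |3A| ≤ K³·|A| = (2.0000)³ · 4 ≈ 32.0000.
Step 4: Compute 3A = A + A + A directly by enumerating all triples (a,b,c) ∈ A³; |3A| = 12.
Step 5: Check 12 ≤ 32.0000? Yes ✓.

K = 8/4, Plünnecke-Ruzsa bound K³|A| ≈ 32.0000, |3A| = 12, inequality holds.


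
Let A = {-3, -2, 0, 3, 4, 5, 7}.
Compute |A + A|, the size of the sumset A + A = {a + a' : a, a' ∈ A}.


A + A = {a + a' : a, a' ∈ A}; |A| = 7.
General bounds: 2|A| - 1 ≤ |A + A| ≤ |A|(|A|+1)/2, i.e. 13 ≤ |A + A| ≤ 28.
Lower bound 2|A|-1 is attained iff A is an arithmetic progression.
Enumerate sums a + a' for a ≤ a' (symmetric, so this suffices):
a = -3: -3+-3=-6, -3+-2=-5, -3+0=-3, -3+3=0, -3+4=1, -3+5=2, -3+7=4
a = -2: -2+-2=-4, -2+0=-2, -2+3=1, -2+4=2, -2+5=3, -2+7=5
a = 0: 0+0=0, 0+3=3, 0+4=4, 0+5=5, 0+7=7
a = 3: 3+3=6, 3+4=7, 3+5=8, 3+7=10
a = 4: 4+4=8, 4+5=9, 4+7=11
a = 5: 5+5=10, 5+7=12
a = 7: 7+7=14
Distinct sums: {-6, -5, -4, -3, -2, 0, 1, 2, 3, 4, 5, 6, 7, 8, 9, 10, 11, 12, 14}
|A + A| = 19

|A + A| = 19


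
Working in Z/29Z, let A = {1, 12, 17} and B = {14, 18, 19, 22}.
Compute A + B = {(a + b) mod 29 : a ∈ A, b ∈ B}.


Work in Z/29Z: reduce every sum a + b modulo 29.
Enumerate all 12 pairs:
a = 1: 1+14=15, 1+18=19, 1+19=20, 1+22=23
a = 12: 12+14=26, 12+18=1, 12+19=2, 12+22=5
a = 17: 17+14=2, 17+18=6, 17+19=7, 17+22=10
Distinct residues collected: {1, 2, 5, 6, 7, 10, 15, 19, 20, 23, 26}
|A + B| = 11 (out of 29 total residues).

A + B = {1, 2, 5, 6, 7, 10, 15, 19, 20, 23, 26}


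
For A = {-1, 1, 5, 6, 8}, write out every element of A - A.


A - A = {a - a' : a, a' ∈ A}.
Compute a - a' for each ordered pair (a, a'):
a = -1: -1--1=0, -1-1=-2, -1-5=-6, -1-6=-7, -1-8=-9
a = 1: 1--1=2, 1-1=0, 1-5=-4, 1-6=-5, 1-8=-7
a = 5: 5--1=6, 5-1=4, 5-5=0, 5-6=-1, 5-8=-3
a = 6: 6--1=7, 6-1=5, 6-5=1, 6-6=0, 6-8=-2
a = 8: 8--1=9, 8-1=7, 8-5=3, 8-6=2, 8-8=0
Collecting distinct values (and noting 0 appears from a-a):
A - A = {-9, -7, -6, -5, -4, -3, -2, -1, 0, 1, 2, 3, 4, 5, 6, 7, 9}
|A - A| = 17

A - A = {-9, -7, -6, -5, -4, -3, -2, -1, 0, 1, 2, 3, 4, 5, 6, 7, 9}


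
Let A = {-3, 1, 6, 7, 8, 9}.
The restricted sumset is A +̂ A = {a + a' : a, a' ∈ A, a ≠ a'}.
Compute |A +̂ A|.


Restricted sumset: A +̂ A = {a + a' : a ∈ A, a' ∈ A, a ≠ a'}.
Equivalently, take A + A and drop any sum 2a that is achievable ONLY as a + a for a ∈ A (i.e. sums representable only with equal summands).
Enumerate pairs (a, a') with a < a' (symmetric, so each unordered pair gives one sum; this covers all a ≠ a'):
  -3 + 1 = -2
  -3 + 6 = 3
  -3 + 7 = 4
  -3 + 8 = 5
  -3 + 9 = 6
  1 + 6 = 7
  1 + 7 = 8
  1 + 8 = 9
  1 + 9 = 10
  6 + 7 = 13
  6 + 8 = 14
  6 + 9 = 15
  7 + 8 = 15
  7 + 9 = 16
  8 + 9 = 17
Collected distinct sums: {-2, 3, 4, 5, 6, 7, 8, 9, 10, 13, 14, 15, 16, 17}
|A +̂ A| = 14
(Reference bound: |A +̂ A| ≥ 2|A| - 3 for |A| ≥ 2, with |A| = 6 giving ≥ 9.)

|A +̂ A| = 14


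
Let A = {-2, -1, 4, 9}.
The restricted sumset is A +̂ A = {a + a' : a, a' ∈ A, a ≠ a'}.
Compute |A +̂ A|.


Restricted sumset: A +̂ A = {a + a' : a ∈ A, a' ∈ A, a ≠ a'}.
Equivalently, take A + A and drop any sum 2a that is achievable ONLY as a + a for a ∈ A (i.e. sums representable only with equal summands).
Enumerate pairs (a, a') with a < a' (symmetric, so each unordered pair gives one sum; this covers all a ≠ a'):
  -2 + -1 = -3
  -2 + 4 = 2
  -2 + 9 = 7
  -1 + 4 = 3
  -1 + 9 = 8
  4 + 9 = 13
Collected distinct sums: {-3, 2, 3, 7, 8, 13}
|A +̂ A| = 6
(Reference bound: |A +̂ A| ≥ 2|A| - 3 for |A| ≥ 2, with |A| = 4 giving ≥ 5.)

|A +̂ A| = 6


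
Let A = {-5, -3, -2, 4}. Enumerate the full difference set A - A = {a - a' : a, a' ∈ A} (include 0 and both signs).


A - A = {a - a' : a, a' ∈ A}.
Compute a - a' for each ordered pair (a, a'):
a = -5: -5--5=0, -5--3=-2, -5--2=-3, -5-4=-9
a = -3: -3--5=2, -3--3=0, -3--2=-1, -3-4=-7
a = -2: -2--5=3, -2--3=1, -2--2=0, -2-4=-6
a = 4: 4--5=9, 4--3=7, 4--2=6, 4-4=0
Collecting distinct values (and noting 0 appears from a-a):
A - A = {-9, -7, -6, -3, -2, -1, 0, 1, 2, 3, 6, 7, 9}
|A - A| = 13

A - A = {-9, -7, -6, -3, -2, -1, 0, 1, 2, 3, 6, 7, 9}


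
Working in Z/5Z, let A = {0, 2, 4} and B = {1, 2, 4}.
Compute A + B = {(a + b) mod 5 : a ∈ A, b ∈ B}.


Work in Z/5Z: reduce every sum a + b modulo 5.
Enumerate all 9 pairs:
a = 0: 0+1=1, 0+2=2, 0+4=4
a = 2: 2+1=3, 2+2=4, 2+4=1
a = 4: 4+1=0, 4+2=1, 4+4=3
Distinct residues collected: {0, 1, 2, 3, 4}
|A + B| = 5 (out of 5 total residues).

A + B = {0, 1, 2, 3, 4}


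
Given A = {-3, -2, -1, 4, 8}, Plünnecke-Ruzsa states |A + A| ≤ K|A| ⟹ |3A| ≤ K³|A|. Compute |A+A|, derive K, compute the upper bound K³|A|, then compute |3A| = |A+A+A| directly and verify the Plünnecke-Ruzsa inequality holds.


|A| = 5.
Step 1: Compute A + A by enumerating all 25 pairs.
A + A = {-6, -5, -4, -3, -2, 1, 2, 3, 5, 6, 7, 8, 12, 16}, so |A + A| = 14.
Step 2: Doubling constant K = |A + A|/|A| = 14/5 = 14/5 ≈ 2.8000.
Step 3: Plünnecke-Ruzsa gives |3A| ≤ K³·|A| = (2.8000)³ · 5 ≈ 109.7600.
Step 4: Compute 3A = A + A + A directly by enumerating all triples (a,b,c) ∈ A³; |3A| = 27.
Step 5: Check 27 ≤ 109.7600? Yes ✓.

K = 14/5, Plünnecke-Ruzsa bound K³|A| ≈ 109.7600, |3A| = 27, inequality holds.


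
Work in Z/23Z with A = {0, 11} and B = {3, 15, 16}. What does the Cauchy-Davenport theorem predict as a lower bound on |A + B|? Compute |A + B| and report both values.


Cauchy-Davenport: |A + B| ≥ min(p, |A| + |B| - 1) for A, B nonempty in Z/pZ.
|A| = 2, |B| = 3, p = 23.
CD lower bound = min(23, 2 + 3 - 1) = min(23, 4) = 4.
Compute A + B mod 23 directly:
a = 0: 0+3=3, 0+15=15, 0+16=16
a = 11: 11+3=14, 11+15=3, 11+16=4
A + B = {3, 4, 14, 15, 16}, so |A + B| = 5.
Verify: 5 ≥ 4? Yes ✓.

CD lower bound = 4, actual |A + B| = 5.


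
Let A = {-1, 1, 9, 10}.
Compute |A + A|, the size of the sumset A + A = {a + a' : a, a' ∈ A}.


A + A = {a + a' : a, a' ∈ A}; |A| = 4.
General bounds: 2|A| - 1 ≤ |A + A| ≤ |A|(|A|+1)/2, i.e. 7 ≤ |A + A| ≤ 10.
Lower bound 2|A|-1 is attained iff A is an arithmetic progression.
Enumerate sums a + a' for a ≤ a' (symmetric, so this suffices):
a = -1: -1+-1=-2, -1+1=0, -1+9=8, -1+10=9
a = 1: 1+1=2, 1+9=10, 1+10=11
a = 9: 9+9=18, 9+10=19
a = 10: 10+10=20
Distinct sums: {-2, 0, 2, 8, 9, 10, 11, 18, 19, 20}
|A + A| = 10

|A + A| = 10


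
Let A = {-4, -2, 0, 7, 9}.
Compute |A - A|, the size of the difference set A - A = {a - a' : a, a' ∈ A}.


A - A = {a - a' : a, a' ∈ A}; |A| = 5.
Bounds: 2|A|-1 ≤ |A - A| ≤ |A|² - |A| + 1, i.e. 9 ≤ |A - A| ≤ 21.
Note: 0 ∈ A - A always (from a - a). The set is symmetric: if d ∈ A - A then -d ∈ A - A.
Enumerate nonzero differences d = a - a' with a > a' (then include -d):
Positive differences: {2, 4, 7, 9, 11, 13}
Full difference set: {0} ∪ (positive diffs) ∪ (negative diffs).
|A - A| = 1 + 2·6 = 13 (matches direct enumeration: 13).

|A - A| = 13


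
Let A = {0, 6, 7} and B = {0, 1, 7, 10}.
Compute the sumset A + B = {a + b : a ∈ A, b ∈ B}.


A + B = {a + b : a ∈ A, b ∈ B}.
Enumerate all |A|·|B| = 3·4 = 12 pairs (a, b) and collect distinct sums.
a = 0: 0+0=0, 0+1=1, 0+7=7, 0+10=10
a = 6: 6+0=6, 6+1=7, 6+7=13, 6+10=16
a = 7: 7+0=7, 7+1=8, 7+7=14, 7+10=17
Collecting distinct sums: A + B = {0, 1, 6, 7, 8, 10, 13, 14, 16, 17}
|A + B| = 10

A + B = {0, 1, 6, 7, 8, 10, 13, 14, 16, 17}


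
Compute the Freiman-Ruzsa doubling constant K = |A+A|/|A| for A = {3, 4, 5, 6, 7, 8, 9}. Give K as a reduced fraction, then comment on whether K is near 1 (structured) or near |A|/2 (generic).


|A| = 7.
Compute A + A by enumerating all 49 pairs.
A + A = {6, 7, 8, 9, 10, 11, 12, 13, 14, 15, 16, 17, 18}, so |A + A| = 13.
K = |A + A| / |A| = 13/7 (already in lowest terms) ≈ 1.8571.
Reference: AP of size 7 gives K = 13/7 ≈ 1.8571; a fully generic set of size 7 gives K ≈ 4.0000.

|A| = 7, |A + A| = 13, K = 13/7.


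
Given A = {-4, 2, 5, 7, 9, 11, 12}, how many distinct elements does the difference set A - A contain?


A - A = {a - a' : a, a' ∈ A}; |A| = 7.
Bounds: 2|A|-1 ≤ |A - A| ≤ |A|² - |A| + 1, i.e. 13 ≤ |A - A| ≤ 43.
Note: 0 ∈ A - A always (from a - a). The set is symmetric: if d ∈ A - A then -d ∈ A - A.
Enumerate nonzero differences d = a - a' with a > a' (then include -d):
Positive differences: {1, 2, 3, 4, 5, 6, 7, 9, 10, 11, 13, 15, 16}
Full difference set: {0} ∪ (positive diffs) ∪ (negative diffs).
|A - A| = 1 + 2·13 = 27 (matches direct enumeration: 27).

|A - A| = 27


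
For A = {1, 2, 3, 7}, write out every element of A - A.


A - A = {a - a' : a, a' ∈ A}.
Compute a - a' for each ordered pair (a, a'):
a = 1: 1-1=0, 1-2=-1, 1-3=-2, 1-7=-6
a = 2: 2-1=1, 2-2=0, 2-3=-1, 2-7=-5
a = 3: 3-1=2, 3-2=1, 3-3=0, 3-7=-4
a = 7: 7-1=6, 7-2=5, 7-3=4, 7-7=0
Collecting distinct values (and noting 0 appears from a-a):
A - A = {-6, -5, -4, -2, -1, 0, 1, 2, 4, 5, 6}
|A - A| = 11

A - A = {-6, -5, -4, -2, -1, 0, 1, 2, 4, 5, 6}


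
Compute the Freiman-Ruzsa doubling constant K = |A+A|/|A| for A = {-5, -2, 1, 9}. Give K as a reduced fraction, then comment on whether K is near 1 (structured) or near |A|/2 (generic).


|A| = 4.
Compute A + A by enumerating all 16 pairs.
A + A = {-10, -7, -4, -1, 2, 4, 7, 10, 18}, so |A + A| = 9.
K = |A + A| / |A| = 9/4 (already in lowest terms) ≈ 2.2500.
Reference: AP of size 4 gives K = 7/4 ≈ 1.7500; a fully generic set of size 4 gives K ≈ 2.5000.

|A| = 4, |A + A| = 9, K = 9/4.


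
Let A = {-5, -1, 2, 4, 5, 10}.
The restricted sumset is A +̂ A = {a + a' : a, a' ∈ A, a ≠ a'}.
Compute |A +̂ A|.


Restricted sumset: A +̂ A = {a + a' : a ∈ A, a' ∈ A, a ≠ a'}.
Equivalently, take A + A and drop any sum 2a that is achievable ONLY as a + a for a ∈ A (i.e. sums representable only with equal summands).
Enumerate pairs (a, a') with a < a' (symmetric, so each unordered pair gives one sum; this covers all a ≠ a'):
  -5 + -1 = -6
  -5 + 2 = -3
  -5 + 4 = -1
  -5 + 5 = 0
  -5 + 10 = 5
  -1 + 2 = 1
  -1 + 4 = 3
  -1 + 5 = 4
  -1 + 10 = 9
  2 + 4 = 6
  2 + 5 = 7
  2 + 10 = 12
  4 + 5 = 9
  4 + 10 = 14
  5 + 10 = 15
Collected distinct sums: {-6, -3, -1, 0, 1, 3, 4, 5, 6, 7, 9, 12, 14, 15}
|A +̂ A| = 14
(Reference bound: |A +̂ A| ≥ 2|A| - 3 for |A| ≥ 2, with |A| = 6 giving ≥ 9.)

|A +̂ A| = 14


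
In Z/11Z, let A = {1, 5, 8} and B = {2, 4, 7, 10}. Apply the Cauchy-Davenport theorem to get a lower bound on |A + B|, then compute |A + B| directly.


Cauchy-Davenport: |A + B| ≥ min(p, |A| + |B| - 1) for A, B nonempty in Z/pZ.
|A| = 3, |B| = 4, p = 11.
CD lower bound = min(11, 3 + 4 - 1) = min(11, 6) = 6.
Compute A + B mod 11 directly:
a = 1: 1+2=3, 1+4=5, 1+7=8, 1+10=0
a = 5: 5+2=7, 5+4=9, 5+7=1, 5+10=4
a = 8: 8+2=10, 8+4=1, 8+7=4, 8+10=7
A + B = {0, 1, 3, 4, 5, 7, 8, 9, 10}, so |A + B| = 9.
Verify: 9 ≥ 6? Yes ✓.

CD lower bound = 6, actual |A + B| = 9.


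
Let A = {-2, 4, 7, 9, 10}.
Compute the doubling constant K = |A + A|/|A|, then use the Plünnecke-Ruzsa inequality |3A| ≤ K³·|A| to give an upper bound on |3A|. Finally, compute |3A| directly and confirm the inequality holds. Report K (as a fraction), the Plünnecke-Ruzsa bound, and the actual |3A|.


|A| = 5.
Step 1: Compute A + A by enumerating all 25 pairs.
A + A = {-4, 2, 5, 7, 8, 11, 13, 14, 16, 17, 18, 19, 20}, so |A + A| = 13.
Step 2: Doubling constant K = |A + A|/|A| = 13/5 = 13/5 ≈ 2.6000.
Step 3: Plünnecke-Ruzsa gives |3A| ≤ K³·|A| = (2.6000)³ · 5 ≈ 87.8800.
Step 4: Compute 3A = A + A + A directly by enumerating all triples (a,b,c) ∈ A³; |3A| = 24.
Step 5: Check 24 ≤ 87.8800? Yes ✓.

K = 13/5, Plünnecke-Ruzsa bound K³|A| ≈ 87.8800, |3A| = 24, inequality holds.


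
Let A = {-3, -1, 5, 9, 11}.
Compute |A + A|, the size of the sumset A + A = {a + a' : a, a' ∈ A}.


A + A = {a + a' : a, a' ∈ A}; |A| = 5.
General bounds: 2|A| - 1 ≤ |A + A| ≤ |A|(|A|+1)/2, i.e. 9 ≤ |A + A| ≤ 15.
Lower bound 2|A|-1 is attained iff A is an arithmetic progression.
Enumerate sums a + a' for a ≤ a' (symmetric, so this suffices):
a = -3: -3+-3=-6, -3+-1=-4, -3+5=2, -3+9=6, -3+11=8
a = -1: -1+-1=-2, -1+5=4, -1+9=8, -1+11=10
a = 5: 5+5=10, 5+9=14, 5+11=16
a = 9: 9+9=18, 9+11=20
a = 11: 11+11=22
Distinct sums: {-6, -4, -2, 2, 4, 6, 8, 10, 14, 16, 18, 20, 22}
|A + A| = 13

|A + A| = 13


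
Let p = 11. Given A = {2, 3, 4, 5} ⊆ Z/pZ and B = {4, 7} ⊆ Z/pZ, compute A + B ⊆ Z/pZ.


Work in Z/11Z: reduce every sum a + b modulo 11.
Enumerate all 8 pairs:
a = 2: 2+4=6, 2+7=9
a = 3: 3+4=7, 3+7=10
a = 4: 4+4=8, 4+7=0
a = 5: 5+4=9, 5+7=1
Distinct residues collected: {0, 1, 6, 7, 8, 9, 10}
|A + B| = 7 (out of 11 total residues).

A + B = {0, 1, 6, 7, 8, 9, 10}


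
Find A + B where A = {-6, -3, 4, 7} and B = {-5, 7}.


A + B = {a + b : a ∈ A, b ∈ B}.
Enumerate all |A|·|B| = 4·2 = 8 pairs (a, b) and collect distinct sums.
a = -6: -6+-5=-11, -6+7=1
a = -3: -3+-5=-8, -3+7=4
a = 4: 4+-5=-1, 4+7=11
a = 7: 7+-5=2, 7+7=14
Collecting distinct sums: A + B = {-11, -8, -1, 1, 2, 4, 11, 14}
|A + B| = 8

A + B = {-11, -8, -1, 1, 2, 4, 11, 14}


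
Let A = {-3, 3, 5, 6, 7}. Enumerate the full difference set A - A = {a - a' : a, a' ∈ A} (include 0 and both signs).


A - A = {a - a' : a, a' ∈ A}.
Compute a - a' for each ordered pair (a, a'):
a = -3: -3--3=0, -3-3=-6, -3-5=-8, -3-6=-9, -3-7=-10
a = 3: 3--3=6, 3-3=0, 3-5=-2, 3-6=-3, 3-7=-4
a = 5: 5--3=8, 5-3=2, 5-5=0, 5-6=-1, 5-7=-2
a = 6: 6--3=9, 6-3=3, 6-5=1, 6-6=0, 6-7=-1
a = 7: 7--3=10, 7-3=4, 7-5=2, 7-6=1, 7-7=0
Collecting distinct values (and noting 0 appears from a-a):
A - A = {-10, -9, -8, -6, -4, -3, -2, -1, 0, 1, 2, 3, 4, 6, 8, 9, 10}
|A - A| = 17

A - A = {-10, -9, -8, -6, -4, -3, -2, -1, 0, 1, 2, 3, 4, 6, 8, 9, 10}


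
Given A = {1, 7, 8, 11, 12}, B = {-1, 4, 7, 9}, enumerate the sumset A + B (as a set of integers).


A + B = {a + b : a ∈ A, b ∈ B}.
Enumerate all |A|·|B| = 5·4 = 20 pairs (a, b) and collect distinct sums.
a = 1: 1+-1=0, 1+4=5, 1+7=8, 1+9=10
a = 7: 7+-1=6, 7+4=11, 7+7=14, 7+9=16
a = 8: 8+-1=7, 8+4=12, 8+7=15, 8+9=17
a = 11: 11+-1=10, 11+4=15, 11+7=18, 11+9=20
a = 12: 12+-1=11, 12+4=16, 12+7=19, 12+9=21
Collecting distinct sums: A + B = {0, 5, 6, 7, 8, 10, 11, 12, 14, 15, 16, 17, 18, 19, 20, 21}
|A + B| = 16

A + B = {0, 5, 6, 7, 8, 10, 11, 12, 14, 15, 16, 17, 18, 19, 20, 21}


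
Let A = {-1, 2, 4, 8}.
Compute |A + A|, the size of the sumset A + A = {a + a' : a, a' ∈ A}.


A + A = {a + a' : a, a' ∈ A}; |A| = 4.
General bounds: 2|A| - 1 ≤ |A + A| ≤ |A|(|A|+1)/2, i.e. 7 ≤ |A + A| ≤ 10.
Lower bound 2|A|-1 is attained iff A is an arithmetic progression.
Enumerate sums a + a' for a ≤ a' (symmetric, so this suffices):
a = -1: -1+-1=-2, -1+2=1, -1+4=3, -1+8=7
a = 2: 2+2=4, 2+4=6, 2+8=10
a = 4: 4+4=8, 4+8=12
a = 8: 8+8=16
Distinct sums: {-2, 1, 3, 4, 6, 7, 8, 10, 12, 16}
|A + A| = 10

|A + A| = 10


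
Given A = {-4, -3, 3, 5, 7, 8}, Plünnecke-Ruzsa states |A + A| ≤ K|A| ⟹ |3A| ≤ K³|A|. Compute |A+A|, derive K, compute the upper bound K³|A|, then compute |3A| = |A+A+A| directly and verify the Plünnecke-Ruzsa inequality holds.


|A| = 6.
Step 1: Compute A + A by enumerating all 36 pairs.
A + A = {-8, -7, -6, -1, 0, 1, 2, 3, 4, 5, 6, 8, 10, 11, 12, 13, 14, 15, 16}, so |A + A| = 19.
Step 2: Doubling constant K = |A + A|/|A| = 19/6 = 19/6 ≈ 3.1667.
Step 3: Plünnecke-Ruzsa gives |3A| ≤ K³·|A| = (3.1667)³ · 6 ≈ 190.5278.
Step 4: Compute 3A = A + A + A directly by enumerating all triples (a,b,c) ∈ A³; |3A| = 34.
Step 5: Check 34 ≤ 190.5278? Yes ✓.

K = 19/6, Plünnecke-Ruzsa bound K³|A| ≈ 190.5278, |3A| = 34, inequality holds.


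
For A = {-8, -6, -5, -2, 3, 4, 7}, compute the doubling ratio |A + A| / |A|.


|A| = 7.
Compute A + A by enumerating all 49 pairs.
A + A = {-16, -14, -13, -12, -11, -10, -8, -7, -5, -4, -3, -2, -1, 1, 2, 5, 6, 7, 8, 10, 11, 14}, so |A + A| = 22.
K = |A + A| / |A| = 22/7 (already in lowest terms) ≈ 3.1429.
Reference: AP of size 7 gives K = 13/7 ≈ 1.8571; a fully generic set of size 7 gives K ≈ 4.0000.

|A| = 7, |A + A| = 22, K = 22/7.


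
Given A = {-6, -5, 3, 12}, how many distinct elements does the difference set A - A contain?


A - A = {a - a' : a, a' ∈ A}; |A| = 4.
Bounds: 2|A|-1 ≤ |A - A| ≤ |A|² - |A| + 1, i.e. 7 ≤ |A - A| ≤ 13.
Note: 0 ∈ A - A always (from a - a). The set is symmetric: if d ∈ A - A then -d ∈ A - A.
Enumerate nonzero differences d = a - a' with a > a' (then include -d):
Positive differences: {1, 8, 9, 17, 18}
Full difference set: {0} ∪ (positive diffs) ∪ (negative diffs).
|A - A| = 1 + 2·5 = 11 (matches direct enumeration: 11).

|A - A| = 11


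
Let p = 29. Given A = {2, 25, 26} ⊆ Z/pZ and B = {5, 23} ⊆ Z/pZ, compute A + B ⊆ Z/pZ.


Work in Z/29Z: reduce every sum a + b modulo 29.
Enumerate all 6 pairs:
a = 2: 2+5=7, 2+23=25
a = 25: 25+5=1, 25+23=19
a = 26: 26+5=2, 26+23=20
Distinct residues collected: {1, 2, 7, 19, 20, 25}
|A + B| = 6 (out of 29 total residues).

A + B = {1, 2, 7, 19, 20, 25}


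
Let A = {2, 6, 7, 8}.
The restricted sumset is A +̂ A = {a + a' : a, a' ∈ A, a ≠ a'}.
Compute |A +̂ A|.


Restricted sumset: A +̂ A = {a + a' : a ∈ A, a' ∈ A, a ≠ a'}.
Equivalently, take A + A and drop any sum 2a that is achievable ONLY as a + a for a ∈ A (i.e. sums representable only with equal summands).
Enumerate pairs (a, a') with a < a' (symmetric, so each unordered pair gives one sum; this covers all a ≠ a'):
  2 + 6 = 8
  2 + 7 = 9
  2 + 8 = 10
  6 + 7 = 13
  6 + 8 = 14
  7 + 8 = 15
Collected distinct sums: {8, 9, 10, 13, 14, 15}
|A +̂ A| = 6
(Reference bound: |A +̂ A| ≥ 2|A| - 3 for |A| ≥ 2, with |A| = 4 giving ≥ 5.)

|A +̂ A| = 6


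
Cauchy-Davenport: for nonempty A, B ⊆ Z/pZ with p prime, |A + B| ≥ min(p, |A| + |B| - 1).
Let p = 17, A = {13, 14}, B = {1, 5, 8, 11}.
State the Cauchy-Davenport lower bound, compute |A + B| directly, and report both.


Cauchy-Davenport: |A + B| ≥ min(p, |A| + |B| - 1) for A, B nonempty in Z/pZ.
|A| = 2, |B| = 4, p = 17.
CD lower bound = min(17, 2 + 4 - 1) = min(17, 5) = 5.
Compute A + B mod 17 directly:
a = 13: 13+1=14, 13+5=1, 13+8=4, 13+11=7
a = 14: 14+1=15, 14+5=2, 14+8=5, 14+11=8
A + B = {1, 2, 4, 5, 7, 8, 14, 15}, so |A + B| = 8.
Verify: 8 ≥ 5? Yes ✓.

CD lower bound = 5, actual |A + B| = 8.
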